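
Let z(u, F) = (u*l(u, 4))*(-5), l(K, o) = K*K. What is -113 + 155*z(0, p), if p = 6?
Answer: -113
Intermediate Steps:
l(K, o) = K²
z(u, F) = -5*u³ (z(u, F) = (u*u²)*(-5) = u³*(-5) = -5*u³)
-113 + 155*z(0, p) = -113 + 155*(-5*0³) = -113 + 155*(-5*0) = -113 + 155*0 = -113 + 0 = -113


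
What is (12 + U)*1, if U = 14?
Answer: 26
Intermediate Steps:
(12 + U)*1 = (12 + 14)*1 = 26*1 = 26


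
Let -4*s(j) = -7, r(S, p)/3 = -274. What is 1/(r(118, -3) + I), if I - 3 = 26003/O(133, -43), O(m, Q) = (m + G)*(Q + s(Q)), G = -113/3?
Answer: -7865/6493441 ≈ -0.0012112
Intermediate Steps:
r(S, p) = -822 (r(S, p) = 3*(-274) = -822)
s(j) = 7/4 (s(j) = -1/4*(-7) = 7/4)
G = -113/3 (G = -113*1/3 = -113/3 ≈ -37.667)
O(m, Q) = (-113/3 + m)*(7/4 + Q) (O(m, Q) = (m - 113/3)*(Q + 7/4) = (-113/3 + m)*(7/4 + Q))
I = -28411/7865 (I = 3 + 26003/(-791/12 - 113/3*(-43) + (7/4)*133 - 43*133) = 3 + 26003/(-791/12 + 4859/3 + 931/4 - 5719) = 3 + 26003/(-7865/2) = 3 + 26003*(-2/7865) = 3 - 52006/7865 = -28411/7865 ≈ -3.6123)
1/(r(118, -3) + I) = 1/(-822 - 28411/7865) = 1/(-6493441/7865) = -7865/6493441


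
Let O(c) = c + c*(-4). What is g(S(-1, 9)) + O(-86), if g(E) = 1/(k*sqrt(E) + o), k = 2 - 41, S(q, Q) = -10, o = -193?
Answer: 13534229/52459 + 39*I*sqrt(10)/52459 ≈ 258.0 + 0.002351*I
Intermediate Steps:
O(c) = -3*c (O(c) = c - 4*c = -3*c)
k = -39
g(E) = 1/(-193 - 39*sqrt(E)) (g(E) = 1/(-39*sqrt(E) - 193) = 1/(-193 - 39*sqrt(E)))
g(S(-1, 9)) + O(-86) = -1/(193 + 39*sqrt(-10)) - 3*(-86) = -1/(193 + 39*(I*sqrt(10))) + 258 = -1/(193 + 39*I*sqrt(10)) + 258 = 258 - 1/(193 + 39*I*sqrt(10))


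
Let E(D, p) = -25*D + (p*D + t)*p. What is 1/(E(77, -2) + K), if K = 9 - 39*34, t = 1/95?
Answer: -95/278732 ≈ -0.00034083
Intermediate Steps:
t = 1/95 ≈ 0.010526
K = -1317 (K = 9 - 1326 = -1317)
E(D, p) = -25*D + p*(1/95 + D*p) (E(D, p) = -25*D + (p*D + 1/95)*p = -25*D + (D*p + 1/95)*p = -25*D + (1/95 + D*p)*p = -25*D + p*(1/95 + D*p))
1/(E(77, -2) + K) = 1/((-25*77 + (1/95)*(-2) + 77*(-2)²) - 1317) = 1/((-1925 - 2/95 + 77*4) - 1317) = 1/((-1925 - 2/95 + 308) - 1317) = 1/(-153617/95 - 1317) = 1/(-278732/95) = -95/278732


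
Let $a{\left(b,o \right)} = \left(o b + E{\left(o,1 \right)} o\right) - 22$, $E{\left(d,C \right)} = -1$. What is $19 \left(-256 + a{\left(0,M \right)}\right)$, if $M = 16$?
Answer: $-5586$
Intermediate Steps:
$a{\left(b,o \right)} = -22 - o + b o$ ($a{\left(b,o \right)} = \left(o b - o\right) - 22 = \left(b o - o\right) - 22 = \left(- o + b o\right) - 22 = -22 - o + b o$)
$19 \left(-256 + a{\left(0,M \right)}\right) = 19 \left(-256 - 38\right) = 19 \left(-294\right) = -5586$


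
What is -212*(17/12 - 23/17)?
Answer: -689/51 ≈ -13.510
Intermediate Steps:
-212*(17/12 - 23/17) = -212*13/204 = -689/51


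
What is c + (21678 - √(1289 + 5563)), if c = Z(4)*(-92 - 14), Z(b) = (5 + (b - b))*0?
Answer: 21678 - 2*√1713 ≈ 21595.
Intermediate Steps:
Z(b) = 0 (Z(b) = (5 + 0)*0 = 5*0 = 0)
c = 0 (c = 0*(-92 - 14) = 0*(-106) = 0)
c + (21678 - √(1289 + 5563)) = 0 + (21678 - √(1289 + 5563)) = 0 + (21678 - √6852) = 0 + (21678 - 2*√1713) = 21678 - 2*√1713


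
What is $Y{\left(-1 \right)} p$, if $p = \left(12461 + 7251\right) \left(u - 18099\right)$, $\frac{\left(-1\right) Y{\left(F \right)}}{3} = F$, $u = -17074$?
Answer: $-2079990528$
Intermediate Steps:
$Y{\left(F \right)} = - 3 F$
$p = -693330176$ ($p = \left(12461 + 7251\right) \left(-17074 - 18099\right) = 19712 \left(-35173\right) = -693330176$)
$Y{\left(-1 \right)} p = \left(-3\right) \left(-1\right) \left(-693330176\right) = 3 \left(-693330176\right) = -2079990528$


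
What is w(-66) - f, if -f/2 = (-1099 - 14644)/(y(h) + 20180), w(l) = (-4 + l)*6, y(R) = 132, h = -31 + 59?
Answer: -4281263/10156 ≈ -421.55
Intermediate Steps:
h = 28
w(l) = -24 + 6*l
f = 15743/10156 (f = -2*(-1099 - 14644)/(132 + 20180) = -(-31486)/20312 = -2*(-15743/20312) = 15743/10156 ≈ 1.5501)
w(-66) - f = (-24 + 6*(-66)) - 1*15743/10156 = (-24 - 396) - 15743/10156 = -420 - 15743/10156 = -4281263/10156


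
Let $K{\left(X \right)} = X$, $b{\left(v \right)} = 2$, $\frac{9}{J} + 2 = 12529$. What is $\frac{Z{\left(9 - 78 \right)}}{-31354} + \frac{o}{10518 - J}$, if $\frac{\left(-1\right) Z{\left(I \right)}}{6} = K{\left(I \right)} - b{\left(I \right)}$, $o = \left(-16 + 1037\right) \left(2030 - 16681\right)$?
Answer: $- \frac{419671188828830}{295083640347} \approx -1422.2$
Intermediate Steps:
$J = \frac{9}{12527}$ ($J = \frac{9}{-2 + 12529} = \frac{9}{12527} \approx 0.00071845$)
$o = -14958671$ ($o = 1021 \left(-14651\right) = -14958671$)
$Z{\left(I \right)} = 12 - 6 I$ ($Z{\left(I \right)} = - 6 \left(I - 2\right) = - 6 \left(-2 + I\right) = 12 - 6 I$)
$\frac{Z{\left(9 - 78 \right)}}{-31354} + \frac{o}{10518 - J} = \frac{12 - 6 \left(9 - 78\right)}{-31354} - \frac{14958671}{10518 - \frac{9}{12527}} = \left(12 - -414\right) \left(- \frac{1}{31354}\right) - \frac{14958671}{10518 - \frac{9}{12527}} = \left(12 + 414\right) \left(- \frac{1}{31354}\right) - \frac{14958671}{\frac{131758977}{12527}} = 426 \left(- \frac{1}{31354}\right) - \frac{26769610231}{18822711} = - \frac{213}{15677} - \frac{26769610231}{18822711} = - \frac{419671188828830}{295083640347}$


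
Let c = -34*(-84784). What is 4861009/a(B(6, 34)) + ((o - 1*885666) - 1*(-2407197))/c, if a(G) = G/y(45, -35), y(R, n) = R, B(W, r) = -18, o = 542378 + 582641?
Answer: -17515769626605/1441328 ≈ -1.2153e+7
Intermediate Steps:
o = 1125019
a(G) = G/45
c = 2882656
4861009/a(B(6, 34)) + ((o - 1*885666) - 1*(-2407197))/c = 4861009/(((1/45)*(-18))) + ((1125019 - 1*885666) - 1*(-2407197))/2882656 = 4861009/(-⅖) + ((1125019 - 885666) + 2407197)*(1/2882656) = 4861009*(-5/2) + (239353 + 2407197)*(1/2882656) = -24305045/2 + 2646550*(1/2882656) = -24305045/2 + 1323275/1441328 = -17515769626605/1441328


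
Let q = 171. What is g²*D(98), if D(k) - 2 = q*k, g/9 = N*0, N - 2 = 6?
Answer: 0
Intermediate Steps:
N = 8 (N = 2 + 6 = 8)
g = 0 (g = 9*(8*0) = 9*0 = 0)
D(k) = 2 + 171*k
g²*D(98) = 0²*(2 + 171*98) = 0*(2 + 16758) = 0*16760 = 0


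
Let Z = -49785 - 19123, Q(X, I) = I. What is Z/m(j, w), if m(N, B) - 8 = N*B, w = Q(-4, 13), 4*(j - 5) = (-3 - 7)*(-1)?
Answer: -137816/211 ≈ -653.16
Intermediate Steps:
j = 15/2 (j = 5 + ((-3 - 7)*(-1))/4 = 5 + (-10*(-1))/4 = 5 + (¼)*10 = 5 + 5/2 = 15/2 ≈ 7.5000)
w = 13
m(N, B) = 8 + B*N (m(N, B) = 8 + N*B = 8 + B*N)
Z = -68908
Z/m(j, w) = -68908/(8 + 13*(15/2)) = -68908/(8 + 195/2) = -68908/211/2 = -68908*2/211 = -137816/211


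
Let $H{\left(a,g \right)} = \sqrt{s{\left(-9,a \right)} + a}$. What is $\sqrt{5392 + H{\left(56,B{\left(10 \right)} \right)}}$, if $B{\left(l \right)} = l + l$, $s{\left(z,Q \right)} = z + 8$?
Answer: $\sqrt{5392 + \sqrt{55}} \approx 73.481$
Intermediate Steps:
$s{\left(z,Q \right)} = 8 + z$
$B{\left(l \right)} = 2 l$
$H{\left(a,g \right)} = \sqrt{-1 + a}$ ($H{\left(a,g \right)} = \sqrt{\left(8 - 9\right) + a} = \sqrt{-1 + a}$)
$\sqrt{5392 + H{\left(56,B{\left(10 \right)} \right)}} = \sqrt{5392 + \sqrt{-1 + 56}} = \sqrt{5392 + \sqrt{55}}$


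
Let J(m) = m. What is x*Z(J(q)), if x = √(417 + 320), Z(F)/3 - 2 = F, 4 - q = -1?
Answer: 21*√737 ≈ 570.10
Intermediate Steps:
q = 5 (q = 4 - 1*(-1) = 4 + 1 = 5)
Z(F) = 6 + 3*F
x = √737 ≈ 27.148
x*Z(J(q)) = √737*(6 + 3*5) = √737*(6 + 15) = √737*21 = 21*√737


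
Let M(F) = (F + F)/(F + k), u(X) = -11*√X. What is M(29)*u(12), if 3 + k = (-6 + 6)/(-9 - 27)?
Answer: -638*√3/13 ≈ -85.004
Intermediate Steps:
k = -3 (k = -3 + (-6 + 6)/(-9 - 27) = -3 + 0/(-36) = -3 + 0*(-1/36) = -3 + 0 = -3)
M(F) = 2*F/(-3 + F) (M(F) = (F + F)/(F - 3) = (2*F)/(-3 + F) = 2*F/(-3 + F))
M(29)*u(12) = (2*29/(-3 + 29))*(-22*√3) = (2*29/26)*(-22*√3) = (2*29*(1/26))*(-22*√3) = 29*(-22*√3)/13 = -638*√3/13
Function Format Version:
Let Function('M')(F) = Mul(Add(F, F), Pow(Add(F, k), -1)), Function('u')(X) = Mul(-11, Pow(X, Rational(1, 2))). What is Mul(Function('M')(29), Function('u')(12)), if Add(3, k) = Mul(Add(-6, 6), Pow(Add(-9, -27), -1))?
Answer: Mul(Rational(-638, 13), Pow(3, Rational(1, 2))) ≈ -85.004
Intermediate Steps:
k = -3 (k = Add(-3, Mul(Add(-6, 6), Pow(Add(-9, -27), -1))) = Add(-3, Mul(0, Pow(-36, -1))) = Add(-3, Mul(0, Rational(-1, 36))) = Add(-3, 0) = -3)
Function('M')(F) = Mul(2, F, Pow(Add(-3, F), -1)) (Function('M')(F) = Mul(Add(F, F), Pow(Add(F, -3), -1)) = Mul(Mul(2, F), Pow(Add(-3, F), -1)) = Mul(2, F, Pow(Add(-3, F), -1)))
Mul(Function('M')(29), Function('u')(12)) = Mul(Mul(2, 29, Pow(Add(-3, 29), -1)), Mul(-11, Pow(12, Rational(1, 2)))) = Mul(Mul(2, 29, Pow(26, -1)), Mul(-11, Mul(2, Pow(3, Rational(1, 2))))) = Mul(Mul(2, 29, Rational(1, 26)), Mul(-22, Pow(3, Rational(1, 2)))) = Mul(Rational(29, 13), Mul(-22, Pow(3, Rational(1, 2)))) = Mul(Rational(-638, 13), Pow(3, Rational(1, 2)))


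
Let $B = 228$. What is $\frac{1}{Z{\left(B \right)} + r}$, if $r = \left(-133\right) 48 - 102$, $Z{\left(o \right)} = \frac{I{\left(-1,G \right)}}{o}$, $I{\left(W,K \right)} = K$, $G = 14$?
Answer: $- \frac{114}{739397} \approx -0.00015418$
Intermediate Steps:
$Z{\left(o \right)} = \frac{14}{o}$
$r = -6486$ ($r = -6384 - 102 = -6486$)
$\frac{1}{Z{\left(B \right)} + r} = \frac{1}{\frac{14}{228} - 6486} = \frac{1}{14 \cdot \frac{1}{228} - 6486} = \frac{1}{\frac{7}{114} - 6486} = \frac{1}{- \frac{739397}{114}} = - \frac{114}{739397}$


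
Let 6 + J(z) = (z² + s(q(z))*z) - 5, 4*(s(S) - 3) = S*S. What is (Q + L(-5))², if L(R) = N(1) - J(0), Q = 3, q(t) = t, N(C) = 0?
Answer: 196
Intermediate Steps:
s(S) = 3 + S²/4 (s(S) = 3 + (S*S)/4 = 3 + S²/4)
J(z) = -11 + z² + z*(3 + z²/4) (J(z) = -6 + ((z² + (3 + z²/4)*z) - 5) = -6 + ((z² + z*(3 + z²/4)) - 5) = -6 + (-5 + z² + z*(3 + z²/4)) = -11 + z² + z*(3 + z²/4))
L(R) = 11 (L(R) = 0 - (-11 + 0² + 3*0 + (¼)*0³) = 0 - (-11 + 0 + 0 + (¼)*0) = 0 - (-11 + 0 + 0 + 0) = 0 - 1*(-11) = 0 + 11 = 11)
(Q + L(-5))² = (3 + 11)² = 14² = 196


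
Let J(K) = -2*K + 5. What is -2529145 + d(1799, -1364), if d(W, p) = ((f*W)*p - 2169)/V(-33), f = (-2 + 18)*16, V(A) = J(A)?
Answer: -807753480/71 ≈ -1.1377e+7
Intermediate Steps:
J(K) = 5 - 2*K
V(A) = 5 - 2*A
f = 256 (f = 16*16 = 256)
d(W, p) = -2169/71 + 256*W*p/71 (d(W, p) = ((256*W)*p - 2169)/(5 - 2*(-33)) = (256*W*p - 2169)/(5 + 66) = (-2169 + 256*W*p)/71 = (-2169 + 256*W*p)*(1/71) = -2169/71 + 256*W*p/71)
-2529145 + d(1799, -1364) = -2529145 + (-2169/71 + (256/71)*1799*(-1364)) = -2529145 + (-2169/71 - 628182016/71) = -2529145 - 628184185/71 = -807753480/71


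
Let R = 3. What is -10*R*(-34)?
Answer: 1020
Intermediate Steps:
-10*R*(-34) = -10*3*(-34) = -30*(-34) = 1020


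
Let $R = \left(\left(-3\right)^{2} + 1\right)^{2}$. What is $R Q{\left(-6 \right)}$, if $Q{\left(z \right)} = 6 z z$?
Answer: $21600$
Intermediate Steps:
$Q{\left(z \right)} = 6 z^{2}$
$R = 100$ ($R = \left(9 + 1\right)^{2} = 10^{2} = 100$)
$R Q{\left(-6 \right)} = 100 \cdot 6 \left(-6\right)^{2} = 100 \cdot 6 \cdot 36 = 100 \cdot 216 = 21600$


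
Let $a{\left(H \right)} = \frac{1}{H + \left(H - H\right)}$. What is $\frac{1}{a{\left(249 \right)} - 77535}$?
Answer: $- \frac{249}{19306214} \approx -1.2897 \cdot 10^{-5}$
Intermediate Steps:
$a{\left(H \right)} = \frac{1}{H}$ ($a{\left(H \right)} = \frac{1}{H + 0} = \frac{1}{H}$)
$\frac{1}{a{\left(249 \right)} - 77535} = \frac{1}{\frac{1}{249} - 77535} = \frac{1}{- \frac{19306214}{249}} = - \frac{249}{19306214}$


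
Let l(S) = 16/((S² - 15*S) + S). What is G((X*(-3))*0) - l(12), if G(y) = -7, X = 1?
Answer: -19/3 ≈ -6.3333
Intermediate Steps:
l(S) = 16/(S² - 14*S)
G((X*(-3))*0) - l(12) = -7 - 16/(12*(-14 + 12)) = -7 - 16/(12*(-2)) = -7 - 16*(-1)/(12*2) = -7 - 1*(-⅔) = -7 + ⅔ = -19/3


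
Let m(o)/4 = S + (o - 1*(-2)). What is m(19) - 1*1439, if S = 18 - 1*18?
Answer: -1355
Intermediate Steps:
S = 0 (S = 18 - 18 = 0)
m(o) = 8 + 4*o (m(o) = 4*(0 + (o - 1*(-2))) = 4*(0 + (o + 2)) = 4*(0 + (2 + o)) = 4*(2 + o) = 8 + 4*o)
m(19) - 1*1439 = (8 + 4*19) - 1*1439 = (8 + 76) - 1439 = 84 - 1439 = -1355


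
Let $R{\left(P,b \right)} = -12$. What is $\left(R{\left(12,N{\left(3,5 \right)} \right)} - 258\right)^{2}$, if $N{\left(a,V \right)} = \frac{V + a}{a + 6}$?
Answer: $72900$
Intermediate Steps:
$N{\left(a,V \right)} = \frac{V + a}{6 + a}$
$\left(R{\left(12,N{\left(3,5 \right)} \right)} - 258\right)^{2} = \left(-12 - 258\right)^{2} = \left(-270\right)^{2} = 72900$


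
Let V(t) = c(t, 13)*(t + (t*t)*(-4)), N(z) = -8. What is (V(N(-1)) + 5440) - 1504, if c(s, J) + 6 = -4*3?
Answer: 8688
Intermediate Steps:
c(s, J) = -18 (c(s, J) = -6 - 4*3 = -6 - 12 = -18)
V(t) = -18*t + 72*t² (V(t) = -18*(t + (t*t)*(-4)) = -18*(t + t²*(-4)) = -18*(t - 4*t²) = -18*t + 72*t²)
(V(N(-1)) + 5440) - 1504 = (18*(-8)*(-1 + 4*(-8)) + 5440) - 1504 = (18*(-8)*(-1 - 32) + 5440) - 1504 = (18*(-8)*(-33) + 5440) - 1504 = (4752 + 5440) - 1504 = 10192 - 1504 = 8688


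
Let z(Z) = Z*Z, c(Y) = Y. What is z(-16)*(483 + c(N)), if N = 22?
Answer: 129280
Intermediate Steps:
z(Z) = Z**2
z(-16)*(483 + c(N)) = (-16)**2*(483 + 22) = 256*505 = 129280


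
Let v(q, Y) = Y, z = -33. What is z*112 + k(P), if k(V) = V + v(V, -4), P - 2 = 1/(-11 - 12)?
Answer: -85055/23 ≈ -3698.0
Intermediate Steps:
P = 45/23 (P = 2 + 1/(-11 - 12) = 2 + 1/(-23) = 2 - 1/23 = 45/23 ≈ 1.9565)
k(V) = -4 + V (k(V) = V - 4 = -4 + V)
z*112 + k(P) = -33*112 + (-4 + 45/23) = -3696 - 47/23 = -85055/23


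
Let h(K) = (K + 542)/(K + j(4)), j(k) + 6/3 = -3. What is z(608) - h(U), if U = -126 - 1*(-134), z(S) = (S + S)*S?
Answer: 2217434/3 ≈ 7.3915e+5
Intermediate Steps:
j(k) = -5 (j(k) = -2 - 3 = -5)
z(S) = 2*S**2 (z(S) = (2*S)*S = 2*S**2)
U = 8 (U = -126 + 134 = 8)
h(K) = (542 + K)/(-5 + K) (h(K) = (K + 542)/(K - 5) = (542 + K)/(-5 + K))
z(608) - h(U) = 2*608**2 - (542 + 8)/(-5 + 8) = 2*369664 - 550/3 = 739328 - 550/3 = 2217434/3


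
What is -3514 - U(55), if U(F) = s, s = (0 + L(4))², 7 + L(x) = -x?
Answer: -3635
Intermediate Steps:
L(x) = -7 - x
s = 121 (s = (0 + (-7 - 1*4))² = (0 + (-7 - 4))² = (0 - 11)² = (-11)² = 121)
U(F) = 121
-3514 - U(55) = -3514 - 1*121 = -3514 - 121 = -3635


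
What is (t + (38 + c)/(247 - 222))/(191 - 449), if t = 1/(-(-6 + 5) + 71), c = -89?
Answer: 3647/464400 ≈ 0.0078532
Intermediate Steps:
t = 1/72 (t = 1/(-1*(-1) + 71) = 1/(1 + 71) = 1/72 ≈ 0.013889)
(t + (38 + c)/(247 - 222))/(191 - 449) = (1/72 + (38 - 89)/(247 - 222))/(191 - 449) = (1/72 - 51/25)/(-258) = (1/72 - 51*1/25)*(-1/258) = (1/72 - 51/25)*(-1/258) = -3647/1800*(-1/258) = 3647/464400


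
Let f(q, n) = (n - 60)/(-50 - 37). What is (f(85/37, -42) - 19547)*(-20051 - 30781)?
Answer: 28813051728/29 ≈ 9.9355e+8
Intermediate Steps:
f(q, n) = 20/29 - n/87 (f(q, n) = (-60 + n)/(-87) = (-60 + n)*(-1/87) = 20/29 - n/87)
(f(85/37, -42) - 19547)*(-20051 - 30781) = ((20/29 - 1/87*(-42)) - 19547)*(-20051 - 30781) = ((20/29 + 14/29) - 19547)*(-50832) = (34/29 - 19547)*(-50832) = -566829/29*(-50832) = 28813051728/29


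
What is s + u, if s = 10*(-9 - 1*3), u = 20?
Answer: -100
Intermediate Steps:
s = -120 (s = 10*(-9 - 3) = 10*(-12) = -120)
s + u = -120 + 20 = -100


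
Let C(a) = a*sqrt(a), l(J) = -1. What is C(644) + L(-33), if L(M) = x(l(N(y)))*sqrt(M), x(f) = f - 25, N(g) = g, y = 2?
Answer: 1288*sqrt(161) - 26*I*sqrt(33) ≈ 16343.0 - 149.36*I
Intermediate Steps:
C(a) = a**(3/2)
x(f) = -25 + f
L(M) = -26*sqrt(M) (L(M) = (-25 - 1)*sqrt(M) = -26*sqrt(M))
C(644) + L(-33) = 644**(3/2) - 26*I*sqrt(33) = 1288*sqrt(161) - 26*I*sqrt(33)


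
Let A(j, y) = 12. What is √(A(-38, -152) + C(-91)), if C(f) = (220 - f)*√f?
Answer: √(12 + 311*I*√91) ≈ 38.593 + 38.437*I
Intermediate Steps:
C(f) = √f*(220 - f)
√(A(-38, -152) + C(-91)) = √(12 + √(-91)*(220 - 1*(-91))) = √(12 + (I*√91)*(220 + 91)) = √(12 + (I*√91)*311) = √(12 + 311*I*√91)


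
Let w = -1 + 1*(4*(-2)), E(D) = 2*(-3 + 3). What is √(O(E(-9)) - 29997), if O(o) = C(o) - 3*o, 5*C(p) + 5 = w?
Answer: I*√749995/5 ≈ 173.2*I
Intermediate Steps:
E(D) = 0 (E(D) = 2*0 = 0)
w = -9 (w = -1 + 1*(-8) = -1 - 8 = -9)
C(p) = -14/5 (C(p) = -1 + (⅕)*(-9) = -1 - 9/5 = -14/5)
O(o) = -14/5 - 3*o
√(O(E(-9)) - 29997) = √((-14/5 - 3*0) - 29997) = √((-14/5 + 0) - 29997) = √(-14/5 - 29997) = √(-149999/5) = I*√749995/5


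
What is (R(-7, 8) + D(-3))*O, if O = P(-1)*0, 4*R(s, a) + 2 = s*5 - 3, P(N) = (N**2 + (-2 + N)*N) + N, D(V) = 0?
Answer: 0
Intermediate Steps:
P(N) = N + N**2 + N*(-2 + N) (P(N) = (N**2 + N*(-2 + N)) + N = N + N**2 + N*(-2 + N))
R(s, a) = -5/4 + 5*s/4 (R(s, a) = -1/2 + (s*5 - 3)/4 = -1/2 + (5*s - 3)/4 = -1/2 + (-3 + 5*s)/4 = -1/2 + (-3/4 + 5*s/4) = -5/4 + 5*s/4)
O = 0 (O = -(-1 + 2*(-1))*0 = -(-1 - 2)*0 = -1*(-3)*0 = 3*0 = 0)
(R(-7, 8) + D(-3))*O = ((-5/4 + (5/4)*(-7)) + 0)*0 = ((-5/4 - 35/4) + 0)*0 = (-10 + 0)*0 = -10*0 = 0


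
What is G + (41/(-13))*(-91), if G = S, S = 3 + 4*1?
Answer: 294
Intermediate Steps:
S = 7 (S = 3 + 4 = 7)
G = 7
G + (41/(-13))*(-91) = 7 + (41/(-13))*(-91) = 7 + (41*(-1/13))*(-91) = 7 - 41/13*(-91) = 7 + 287 = 294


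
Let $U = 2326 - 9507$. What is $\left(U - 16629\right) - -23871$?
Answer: $61$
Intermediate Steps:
$U = -7181$ ($U = 2326 - 9507 = -7181$)
$\left(U - 16629\right) - -23871 = \left(-7181 - 16629\right) - -23871 = -23810 + 23871 = 61$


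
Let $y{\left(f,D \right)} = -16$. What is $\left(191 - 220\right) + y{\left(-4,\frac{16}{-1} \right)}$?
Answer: $-45$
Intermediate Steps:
$\left(191 - 220\right) + y{\left(-4,\frac{16}{-1} \right)} = \left(191 - 220\right) - 16 = -29 - 16 = -45$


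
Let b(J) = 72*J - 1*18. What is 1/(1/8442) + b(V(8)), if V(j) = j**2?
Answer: 13032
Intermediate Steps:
b(J) = -18 + 72*J (b(J) = 72*J - 18 = -18 + 72*J)
1/(1/8442) + b(V(8)) = 1/(1/8442) + (-18 + 72*8**2) = 1/(1/8442) + (-18 + 72*64) = 8442 + (-18 + 4608) = 8442 + 4590 = 13032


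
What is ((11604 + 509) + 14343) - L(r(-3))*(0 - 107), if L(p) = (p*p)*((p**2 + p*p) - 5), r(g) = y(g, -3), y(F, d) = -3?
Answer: 38975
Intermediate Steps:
r(g) = -3
L(p) = p**2*(-5 + 2*p**2) (L(p) = p**2*((p**2 + p**2) - 5) = p**2*(2*p**2 - 5) = p**2*(-5 + 2*p**2))
((11604 + 509) + 14343) - L(r(-3))*(0 - 107) = ((11604 + 509) + 14343) - (-3)**2*(-5 + 2*(-3)**2)*(0 - 107) = (12113 + 14343) - 9*(-5 + 2*9)*(-107) = 26456 - 9*(-5 + 18)*(-107) = 26456 - 9*13*(-107) = 26456 - 117*(-107) = 26456 - 1*(-12519) = 26456 + 12519 = 38975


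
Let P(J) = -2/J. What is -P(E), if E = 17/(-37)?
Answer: -74/17 ≈ -4.3529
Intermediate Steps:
E = -17/37 (E = 17*(-1/37) = -17/37 ≈ -0.45946)
-P(E) = -(-2)/(-17/37) = -(-2)*(-37)/17 = -1*74/17 = -74/17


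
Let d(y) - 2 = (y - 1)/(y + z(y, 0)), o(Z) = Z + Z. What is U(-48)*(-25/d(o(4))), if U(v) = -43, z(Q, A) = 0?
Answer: 8600/23 ≈ 373.91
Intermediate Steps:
o(Z) = 2*Z
d(y) = 2 + (-1 + y)/y (d(y) = 2 + (y - 1)/(y + 0) = 2 + (-1 + y)/y)
U(-48)*(-25/d(o(4))) = -(-1075)/(3 - 1/(2*4)) = -(-1075)/(3 - 1/8) = -(-1075)/23/8 = -(-1075)*8/23 = -43*(-200/23) = 8600/23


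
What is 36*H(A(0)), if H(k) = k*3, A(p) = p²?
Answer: 0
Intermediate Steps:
H(k) = 3*k
36*H(A(0)) = 36*(3*0²) = 36*(3*0) = 36*0 = 0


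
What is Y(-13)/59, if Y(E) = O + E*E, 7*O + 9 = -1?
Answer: 1173/413 ≈ 2.8402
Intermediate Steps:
O = -10/7 (O = -9/7 + (1/7)*(-1) = -9/7 - 1/7 = -10/7 ≈ -1.4286)
Y(E) = -10/7 + E**2 (Y(E) = -10/7 + E*E = -10/7 + E**2)
Y(-13)/59 = (-10/7 + (-13)**2)/59 = (-10/7 + 169)/59 = (1/59)*(1173/7) = 1173/413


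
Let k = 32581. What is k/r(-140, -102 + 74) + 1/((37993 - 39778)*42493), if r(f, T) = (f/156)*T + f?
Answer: -550739951473/1941760128 ≈ -283.63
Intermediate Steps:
r(f, T) = f + T*f/156 (r(f, T) = (f*(1/156))*T + f = (f/156)*T + f = T*f/156 + f = f + T*f/156)
k/r(-140, -102 + 74) + 1/((37993 - 39778)*42493) = 32581/(((1/156)*(-140)*(156 + (-102 + 74)))) + 1/((37993 - 39778)*42493) = 32581/(((1/156)*(-140)*(156 - 28))) + (1/42493)/(-1785) = 32581/(((1/156)*(-140)*128)) - 1/1785*1/42493 = 32581/(-4480/39) - 1/75850005 = 32581*(-39/4480) - 1/75850005 = -1270659/4480 - 1/75850005 = -550739951473/1941760128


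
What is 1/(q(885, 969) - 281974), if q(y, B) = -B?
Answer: -1/282943 ≈ -3.5343e-6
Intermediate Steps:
1/(q(885, 969) - 281974) = 1/(-1*969 - 281974) = 1/(-969 - 281974) = 1/(-282943) = -1/282943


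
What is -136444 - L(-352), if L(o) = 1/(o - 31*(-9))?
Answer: -9960411/73 ≈ -1.3644e+5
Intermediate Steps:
L(o) = 1/(279 + o) (L(o) = 1/(o + 279) = 1/(279 + o))
-136444 - L(-352) = -136444 - 1/(279 - 352) = -136444 - 1/(-73) = -136444 - 1*(-1/73) = -136444 + 1/73 = -9960411/73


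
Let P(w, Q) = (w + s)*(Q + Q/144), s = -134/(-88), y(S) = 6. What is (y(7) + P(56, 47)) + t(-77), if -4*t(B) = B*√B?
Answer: 17286781/6336 + 77*I*√77/4 ≈ 2728.3 + 168.92*I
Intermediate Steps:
t(B) = -B^(3/2)/4 (t(B) = -B*√B/4 = -B^(3/2)/4)
s = 67/44 (s = -134*(-1/88) = 67/44 ≈ 1.5227)
P(w, Q) = 145*Q*(67/44 + w)/144 (P(w, Q) = (w + 67/44)*(Q + Q/144) = (67/44 + w)*(Q + Q/144) = (67/44 + w)*(145*Q/144) = 145*Q*(67/44 + w)/144)
(y(7) + P(56, 47)) + t(-77) = (6 + (145/6336)*47*(67 + 44*56)) - (-77)*I*√77/4 = (6 + (145/6336)*47*(67 + 2464)) - (-77)*I*√77/4 = (6 + (145/6336)*47*2531) + 77*I*√77/4 = (6 + 17248765/6336) + 77*I*√77/4 = 17286781/6336 + 77*I*√77/4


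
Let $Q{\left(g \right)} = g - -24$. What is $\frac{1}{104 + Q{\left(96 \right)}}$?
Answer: $\frac{1}{224} \approx 0.0044643$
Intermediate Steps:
$Q{\left(g \right)} = 24 + g$ ($Q{\left(g \right)} = g + 24 = 24 + g$)
$\frac{1}{104 + Q{\left(96 \right)}} = \frac{1}{104 + \left(24 + 96\right)} = \frac{1}{104 + 120} = \frac{1}{224}$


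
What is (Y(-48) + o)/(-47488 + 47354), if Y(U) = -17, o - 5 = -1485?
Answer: 1497/134 ≈ 11.172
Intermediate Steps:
o = -1480 (o = 5 - 1485 = -1480)
(Y(-48) + o)/(-47488 + 47354) = (-17 - 1480)/(-47488 + 47354) = -1497/(-134) = -1497*(-1/134) = 1497/134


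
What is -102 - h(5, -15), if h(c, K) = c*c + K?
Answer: -112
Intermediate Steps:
h(c, K) = K + c² (h(c, K) = c² + K = K + c²)
-102 - h(5, -15) = -102 - (-15 + 5²) = -102 - (-15 + 25) = -102 - 1*10 = -102 - 10 = -112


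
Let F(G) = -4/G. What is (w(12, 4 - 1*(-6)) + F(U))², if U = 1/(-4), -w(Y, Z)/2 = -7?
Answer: 900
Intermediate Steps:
w(Y, Z) = 14 (w(Y, Z) = -2*(-7) = 14)
U = -¼ (U = 1*(-¼) = -¼ ≈ -0.25000)
(w(12, 4 - 1*(-6)) + F(U))² = (14 - 4/(-¼))² = (14 - 4*(-4))² = (14 + 16)² = 30² = 900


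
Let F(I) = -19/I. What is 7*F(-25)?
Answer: 133/25 ≈ 5.3200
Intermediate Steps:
7*F(-25) = 7*(-19/(-25)) = 7*(-19*(-1/25)) = 7*(19/25) = 133/25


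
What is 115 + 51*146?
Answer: 7561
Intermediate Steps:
115 + 51*146 = 115 + 7446 = 7561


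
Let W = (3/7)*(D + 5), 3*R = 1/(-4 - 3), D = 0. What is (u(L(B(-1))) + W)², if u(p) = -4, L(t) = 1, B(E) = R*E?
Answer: 169/49 ≈ 3.4490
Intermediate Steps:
R = -1/21 (R = 1/(3*(-4 - 3)) = (⅓)/(-7) = (⅓)*(-⅐) = -1/21 ≈ -0.047619)
B(E) = -E/21
W = 15/7 (W = (3/7)*(0 + 5) = (3*(⅐))*5 = (3/7)*5 = 15/7 ≈ 2.1429)
(u(L(B(-1))) + W)² = (-4 + 15/7)² = (-13/7)² = 169/49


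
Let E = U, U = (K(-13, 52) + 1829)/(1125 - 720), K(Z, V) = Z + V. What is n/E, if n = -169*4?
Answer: -68445/467 ≈ -146.56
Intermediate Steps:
K(Z, V) = V + Z
U = 1868/405 (U = ((52 - 13) + 1829)/(1125 - 720) = (39 + 1829)/405 = 1868*(1/405) = 1868/405 ≈ 4.6123)
E = 1868/405 ≈ 4.6123
n = -676
n/E = -676/1868/405 = -676*405/1868 = -68445/467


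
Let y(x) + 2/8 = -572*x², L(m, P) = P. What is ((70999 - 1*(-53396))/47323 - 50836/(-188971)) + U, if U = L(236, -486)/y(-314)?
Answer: 1948538631911600143/672452315410135939 ≈ 2.8977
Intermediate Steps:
y(x) = -¼ - 572*x²
U = 648/75195883 (U = -486/(-¼ - 572*(-314)²) = -486/(-¼ - 572*98596) = -486/(-¼ - 56396912) = -486/(-225587649/4) = -486*(-4/225587649) = 648/75195883 ≈ 8.6175e-6)
((70999 - 1*(-53396))/47323 - 50836/(-188971)) + U = ((70999 - 1*(-53396))/47323 - 50836/(-188971)) + 648/75195883 = ((70999 + 53396)*(1/47323) - 50836*(-1/188971)) + 648/75195883 = (124395*(1/47323) + 50836/188971) + 648/75195883 = (124395/47323 + 50836/188971) + 648/75195883 = 25912759573/8942674633 + 648/75195883 = 1948538631911600143/672452315410135939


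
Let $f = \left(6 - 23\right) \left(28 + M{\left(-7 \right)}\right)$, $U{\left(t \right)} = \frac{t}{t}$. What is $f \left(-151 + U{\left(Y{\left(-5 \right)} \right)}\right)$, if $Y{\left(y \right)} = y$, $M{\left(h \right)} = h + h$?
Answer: $35700$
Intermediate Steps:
$M{\left(h \right)} = 2 h$
$U{\left(t \right)} = 1$
$f = -238$ ($f = \left(6 - 23\right) \left(28 + 2 \left(-7\right)\right) = - 17 \left(28 - 14\right) = \left(-17\right) 14 = -238$)
$f \left(-151 + U{\left(Y{\left(-5 \right)} \right)}\right) = - 238 \left(-151 + 1\right) = \left(-238\right) \left(-150\right) = 35700$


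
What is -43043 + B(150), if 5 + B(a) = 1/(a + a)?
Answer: -12914399/300 ≈ -43048.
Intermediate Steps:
B(a) = -5 + 1/(2*a) (B(a) = -5 + 1/(a + a) = -5 + 1/(2*a))
-43043 + B(150) = -43043 + (-5 + (½)/150) = -43043 + (-5 + (½)*(1/150)) = -43043 + (-5 + 1/300) = -43043 - 1499/300 = -12914399/300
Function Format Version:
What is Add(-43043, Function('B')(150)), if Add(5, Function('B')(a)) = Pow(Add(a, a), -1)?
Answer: Rational(-12914399, 300) ≈ -43048.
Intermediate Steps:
Function('B')(a) = Add(-5, Mul(Rational(1, 2), Pow(a, -1))) (Function('B')(a) = Add(-5, Pow(Add(a, a), -1)) = Add(-5, Pow(Mul(2, a), -1)) = Add(-5, Mul(Rational(1, 2), Pow(a, -1))))
Add(-43043, Function('B')(150)) = Add(-43043, Add(-5, Mul(Rational(1, 2), Pow(150, -1)))) = Add(-43043, Add(-5, Mul(Rational(1, 2), Rational(1, 150)))) = Add(-43043, Add(-5, Rational(1, 300))) = Add(-43043, Rational(-1499, 300)) = Rational(-12914399, 300)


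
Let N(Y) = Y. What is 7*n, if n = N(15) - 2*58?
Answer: -707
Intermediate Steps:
n = -101 (n = 15 - 2*58 = 15 - 1*116 = 15 - 116 = -101)
7*n = 7*(-101) = -707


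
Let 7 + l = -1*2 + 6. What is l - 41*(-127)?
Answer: 5204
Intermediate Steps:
l = -3 (l = -7 + (-1*2 + 6) = -7 + (-2 + 6) = -7 + 4 = -3)
l - 41*(-127) = -3 - 41*(-127) = -3 + 5207 = 5204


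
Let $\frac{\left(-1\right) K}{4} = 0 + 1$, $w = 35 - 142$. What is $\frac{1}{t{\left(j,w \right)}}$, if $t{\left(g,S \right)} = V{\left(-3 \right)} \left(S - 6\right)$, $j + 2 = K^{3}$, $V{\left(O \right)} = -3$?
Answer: $\frac{1}{339} \approx 0.0029499$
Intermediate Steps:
$w = -107$
$K = -4$ ($K = - 4 \left(0 + 1\right) = \left(-4\right) 1 = -4$)
$j = -66$ ($j = -2 + \left(-4\right)^{3} = -2 - 64 = -66$)
$t{\left(g,S \right)} = 18 - 3 S$ ($t{\left(g,S \right)} = - 3 \left(S - 6\right) = - 3 \left(-6 + S\right) = 18 - 3 S$)
$\frac{1}{t{\left(j,w \right)}} = \frac{1}{18 - -321} = \frac{1}{18 + 321} = \frac{1}{339}$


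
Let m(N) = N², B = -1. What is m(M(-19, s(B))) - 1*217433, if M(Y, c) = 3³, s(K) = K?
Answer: -216704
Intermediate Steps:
M(Y, c) = 27
m(M(-19, s(B))) - 1*217433 = 27² - 1*217433 = 729 - 217433 = -216704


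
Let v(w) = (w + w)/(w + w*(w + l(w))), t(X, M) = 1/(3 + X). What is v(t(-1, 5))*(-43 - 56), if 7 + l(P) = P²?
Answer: 264/7 ≈ 37.714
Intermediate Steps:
l(P) = -7 + P²
v(w) = 2*w/(w + w*(-7 + w + w²)) (v(w) = (w + w)/(w + w*(w + (-7 + w²))) = (2*w)/(w + w*(-7 + w + w²)) = 2*w/(w + w*(-7 + w + w²)))
v(t(-1, 5))*(-43 - 56) = (2/(-6 + 1/(3 - 1) + (1/(3 - 1))²))*(-43 - 56) = (2/(-6 + 1/2 + (1/2)²))*(-99) = (2/(-6 + ½ + (½)²))*(-99) = (2/(-6 + ½ + ¼))*(-99) = (2/(-21/4))*(-99) = (2*(-4/21))*(-99) = -8/21*(-99) = 264/7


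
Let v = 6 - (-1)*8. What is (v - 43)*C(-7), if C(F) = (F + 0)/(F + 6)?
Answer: -203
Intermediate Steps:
C(F) = F/(6 + F)
v = 14 (v = 6 - 1*(-8) = 6 + 8 = 14)
(v - 43)*C(-7) = (14 - 43)*(-7/(6 - 7)) = -(-203)/(-1) = -(-203)*(-1) = -29*7 = -203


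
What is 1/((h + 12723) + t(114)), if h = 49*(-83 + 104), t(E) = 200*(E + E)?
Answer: 1/59352 ≈ 1.6849e-5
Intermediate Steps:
t(E) = 400*E (t(E) = 200*(2*E) = 400*E)
h = 1029 (h = 49*21 = 1029)
1/((h + 12723) + t(114)) = 1/((1029 + 12723) + 400*114) = 1/(13752 + 45600) = 1/59352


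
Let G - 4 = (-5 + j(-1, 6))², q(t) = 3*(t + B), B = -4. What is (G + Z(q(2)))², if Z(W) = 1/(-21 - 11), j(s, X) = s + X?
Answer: 16129/1024 ≈ 15.751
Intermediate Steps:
j(s, X) = X + s
q(t) = -12 + 3*t (q(t) = 3*(t - 4) = 3*(-4 + t) = -12 + 3*t)
Z(W) = -1/32 (Z(W) = 1/(-32) = -1/32)
G = 4 (G = 4 + (-5 + (6 - 1))² = 4 + (-5 + 5)² = 4 + 0² = 4 + 0 = 4)
(G + Z(q(2)))² = (4 - 1/32)² = (127/32)² = 16129/1024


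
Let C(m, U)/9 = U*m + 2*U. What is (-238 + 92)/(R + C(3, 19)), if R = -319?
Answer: -73/268 ≈ -0.27239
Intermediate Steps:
C(m, U) = 18*U + 9*U*m (C(m, U) = 9*(U*m + 2*U) = 9*(2*U + U*m) = 18*U + 9*U*m)
(-238 + 92)/(R + C(3, 19)) = (-238 + 92)/(-319 + 9*19*(2 + 3)) = -146/(-319 + 9*19*5) = -146/(-319 + 855) = -146/536 = -146*1/536 = -73/268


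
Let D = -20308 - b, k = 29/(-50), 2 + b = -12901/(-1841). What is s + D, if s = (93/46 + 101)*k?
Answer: -12323482653/604900 ≈ -20373.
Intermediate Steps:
b = 1317/263 (b = -2 - 12901/(-1841) = -2 - 12901*(-1/1841) = -2 + 1843/263 = 1317/263 ≈ 5.0076)
k = -29/50 (k = 29*(-1/50) = -29/50 ≈ -0.58000)
s = -137431/2300 (s = (93/46 + 101)*(-29/50) = (4739/46)*(-29/50) = -137431/2300 ≈ -59.753)
D = -5342321/263 (D = -20308 - 1*1317/263 = -20308 - 1317/263 = -5342321/263 ≈ -20313.)
s + D = -137431/2300 - 5342321/263 = -12323482653/604900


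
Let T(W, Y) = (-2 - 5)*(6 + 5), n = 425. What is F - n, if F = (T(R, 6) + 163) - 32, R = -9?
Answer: -371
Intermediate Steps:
T(W, Y) = -77 (T(W, Y) = -7*11 = -77)
F = 54 (F = (-77 + 163) - 32 = 86 - 32 = 54)
F - n = 54 - 1*425 = 54 - 425 = -371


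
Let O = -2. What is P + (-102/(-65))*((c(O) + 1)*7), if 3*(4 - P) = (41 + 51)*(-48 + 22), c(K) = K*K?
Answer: 33394/39 ≈ 856.26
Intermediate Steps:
c(K) = K²
P = 2404/3 (P = 4 - (41 + 51)*(-48 + 22)/3 = 4 - 92*(-26)/3 = 4 - ⅓*(-2392) = 4 + 2392/3 = 2404/3 ≈ 801.33)
P + (-102/(-65))*((c(O) + 1)*7) = 2404/3 + (-102/(-65))*(((-2)² + 1)*7) = 2404/3 + (-102*(-1/65))*((4 + 1)*7) = 2404/3 + 102*(5*7)/65 = 2404/3 + (102/65)*35 = 2404/3 + 714/13 = 33394/39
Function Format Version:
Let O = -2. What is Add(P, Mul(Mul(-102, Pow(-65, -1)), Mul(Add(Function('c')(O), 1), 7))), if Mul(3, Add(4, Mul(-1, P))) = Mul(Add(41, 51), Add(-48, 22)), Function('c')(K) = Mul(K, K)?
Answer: Rational(33394, 39) ≈ 856.26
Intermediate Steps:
Function('c')(K) = Pow(K, 2)
P = Rational(2404, 3) (P = Add(4, Mul(Rational(-1, 3), Mul(Add(41, 51), Add(-48, 22)))) = Add(4, Mul(Rational(-1, 3), Mul(92, -26))) = Add(4, Mul(Rational(-1, 3), -2392)) = Add(4, Rational(2392, 3)) = Rational(2404, 3) ≈ 801.33)
Add(P, Mul(Mul(-102, Pow(-65, -1)), Mul(Add(Function('c')(O), 1), 7))) = Add(Rational(2404, 3), Mul(Mul(-102, Pow(-65, -1)), Mul(Add(Pow(-2, 2), 1), 7))) = Add(Rational(2404, 3), Mul(Mul(-102, Rational(-1, 65)), Mul(Add(4, 1), 7))) = Add(Rational(2404, 3), Mul(Rational(102, 65), Mul(5, 7))) = Add(Rational(2404, 3), Mul(Rational(102, 65), 35)) = Add(Rational(2404, 3), Rational(714, 13)) = Rational(33394, 39)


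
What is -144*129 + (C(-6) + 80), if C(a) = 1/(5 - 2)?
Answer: -55487/3 ≈ -18496.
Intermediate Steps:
C(a) = ⅓ (C(a) = 1/3 = ⅓)
-144*129 + (C(-6) + 80) = -144*129 + (⅓ + 80) = -18576 + 241/3 = -55487/3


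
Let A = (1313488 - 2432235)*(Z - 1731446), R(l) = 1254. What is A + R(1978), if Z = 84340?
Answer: 1842694897436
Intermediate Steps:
A = 1842694896182 (A = (1313488 - 2432235)*(84340 - 1731446) = -1118747*(-1647106) = 1842694896182)
A + R(1978) = 1842694896182 + 1254 = 1842694897436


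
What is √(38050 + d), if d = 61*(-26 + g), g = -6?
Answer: √36098 ≈ 189.99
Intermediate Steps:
d = -1952 (d = 61*(-26 - 6) = 61*(-32) = -1952)
√(38050 + d) = √(38050 - 1952) = √36098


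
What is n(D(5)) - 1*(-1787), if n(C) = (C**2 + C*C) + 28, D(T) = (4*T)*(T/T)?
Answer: 2615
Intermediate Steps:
D(T) = 4*T (D(T) = (4*T)*1 = 4*T)
n(C) = 28 + 2*C**2 (n(C) = (C**2 + C**2) + 28 = 2*C**2 + 28 = 28 + 2*C**2)
n(D(5)) - 1*(-1787) = (28 + 2*(4*5)**2) - 1*(-1787) = (28 + 2*20**2) + 1787 = (28 + 2*400) + 1787 = (28 + 800) + 1787 = 828 + 1787 = 2615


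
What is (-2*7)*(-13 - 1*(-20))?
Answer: -98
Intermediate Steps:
(-2*7)*(-13 - 1*(-20)) = -14*(-13 + 20) = -14*7 = -98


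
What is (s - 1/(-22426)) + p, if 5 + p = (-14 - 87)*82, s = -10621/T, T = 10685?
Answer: -1985984115331/239621810 ≈ -8288.0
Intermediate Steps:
s = -10621/10685 ≈ -0.99401
p = -8287 (p = -5 + (-14 - 87)*82 = -5 - 101*82 = -5 - 8282 = -8287)
(s - 1/(-22426)) + p = (-10621/10685 - 1/(-22426)) - 8287 = (-10621/10685 - 1*(-1/22426)) - 8287 = (-10621/10685 + 1/22426) - 8287 = -238175861/239621810 - 8287 = -1985984115331/239621810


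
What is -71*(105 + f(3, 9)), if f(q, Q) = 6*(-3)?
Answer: -6177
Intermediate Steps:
f(q, Q) = -18
-71*(105 + f(3, 9)) = -71*(105 - 18) = -71*87 = -6177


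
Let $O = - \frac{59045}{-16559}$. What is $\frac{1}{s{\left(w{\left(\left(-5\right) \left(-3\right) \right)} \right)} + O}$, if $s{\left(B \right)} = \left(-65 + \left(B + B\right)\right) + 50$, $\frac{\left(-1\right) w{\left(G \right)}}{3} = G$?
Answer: $- \frac{16559}{1679650} \approx -0.0098586$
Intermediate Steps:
$w{\left(G \right)} = - 3 G$
$O = \frac{59045}{16559}$ ($O = \left(-59045\right) \left(- \frac{1}{16559}\right) = \frac{59045}{16559} \approx 3.5657$)
$s{\left(B \right)} = -15 + 2 B$ ($s{\left(B \right)} = \left(-65 + 2 B\right) + 50 = -15 + 2 B$)
$\frac{1}{s{\left(w{\left(\left(-5\right) \left(-3\right) \right)} \right)} + O} = \frac{1}{\left(-15 + 2 \left(- 3 \left(\left(-5\right) \left(-3\right)\right)\right)\right) + \frac{59045}{16559}} = \frac{1}{\left(-15 + 2 \left(\left(-3\right) 15\right)\right) + \frac{59045}{16559}} = \frac{1}{\left(-15 + 2 \left(-45\right)\right) + \frac{59045}{16559}} = \frac{1}{\left(-15 - 90\right) + \frac{59045}{16559}} = \frac{1}{-105 + \frac{59045}{16559}} = \frac{1}{- \frac{1679650}{16559}} = - \frac{16559}{1679650}$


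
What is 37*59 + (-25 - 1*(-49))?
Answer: 2207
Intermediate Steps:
37*59 + (-25 - 1*(-49)) = 2183 + (-25 + 49) = 2183 + 24 = 2207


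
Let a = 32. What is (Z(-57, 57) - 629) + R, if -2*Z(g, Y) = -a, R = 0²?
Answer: -613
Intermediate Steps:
R = 0
Z(g, Y) = 16 (Z(g, Y) = -(-1)*32/2 = -½*(-32) = 16)
(Z(-57, 57) - 629) + R = (16 - 629) + 0 = -613 + 0 = -613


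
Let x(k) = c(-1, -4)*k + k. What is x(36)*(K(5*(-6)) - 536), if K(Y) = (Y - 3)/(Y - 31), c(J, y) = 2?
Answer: -3527604/61 ≈ -57830.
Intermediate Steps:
K(Y) = (-3 + Y)/(-31 + Y)
x(k) = 3*k (x(k) = 2*k + k = 3*k)
x(36)*(K(5*(-6)) - 536) = (3*36)*((-3 + 5*(-6))/(-31 + 5*(-6)) - 536) = 108*((-3 - 30)/(-31 - 30) - 536) = 108*(-33/(-61) - 536) = 108*(-1/61*(-33) - 536) = 108*(33/61 - 536) = 108*(-32663/61) = -3527604/61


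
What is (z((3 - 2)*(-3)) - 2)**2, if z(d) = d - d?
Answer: 4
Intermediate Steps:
z(d) = 0
(z((3 - 2)*(-3)) - 2)**2 = (0 - 2)**2 = (-2)**2 = 4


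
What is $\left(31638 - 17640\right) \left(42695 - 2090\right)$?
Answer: $568388790$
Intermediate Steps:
$\left(31638 - 17640\right) \left(42695 - 2090\right) = \left(31638 - 17640\right) 40605 = 13998 \cdot 40605 = 568388790$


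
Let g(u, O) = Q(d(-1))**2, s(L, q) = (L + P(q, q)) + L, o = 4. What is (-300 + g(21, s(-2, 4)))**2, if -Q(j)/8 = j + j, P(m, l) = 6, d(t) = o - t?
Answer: 37210000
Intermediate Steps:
d(t) = 4 - t
Q(j) = -16*j (Q(j) = -8*(j + j) = -16*j)
s(L, q) = 6 + 2*L (s(L, q) = (L + 6) + L = (6 + L) + L = 6 + 2*L)
g(u, O) = 6400 (g(u, O) = (-16*(4 - 1*(-1)))**2 = (-16*(4 + 1))**2 = (-16*5)**2 = (-80)**2 = 6400)
(-300 + g(21, s(-2, 4)))**2 = (-300 + 6400)**2 = 6100**2 = 37210000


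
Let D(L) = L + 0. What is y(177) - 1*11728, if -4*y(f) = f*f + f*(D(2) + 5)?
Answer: -19870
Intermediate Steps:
D(L) = L
y(f) = -7*f/4 - f²/4 (y(f) = -(f*f + f*(2 + 5))/4 = -(f² + f*7)/4 = -(f² + 7*f)/4 = -7*f/4 - f²/4)
y(177) - 1*11728 = -¼*177*(7 + 177) - 1*11728 = -¼*177*184 - 11728 = -8142 - 11728 = -19870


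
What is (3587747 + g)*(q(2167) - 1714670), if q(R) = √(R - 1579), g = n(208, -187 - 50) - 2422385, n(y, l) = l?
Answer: -1997804883750 + 16311750*√3 ≈ -1.9978e+12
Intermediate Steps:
g = -2422622 (g = (-187 - 50) - 2422385 = -237 - 2422385 = -2422622)
q(R) = √(-1579 + R)
(3587747 + g)*(q(2167) - 1714670) = (3587747 - 2422622)*(√(-1579 + 2167) - 1714670) = 1165125*(√588 - 1714670) = 1165125*(14*√3 - 1714670) = 1165125*(-1714670 + 14*√3) = -1997804883750 + 16311750*√3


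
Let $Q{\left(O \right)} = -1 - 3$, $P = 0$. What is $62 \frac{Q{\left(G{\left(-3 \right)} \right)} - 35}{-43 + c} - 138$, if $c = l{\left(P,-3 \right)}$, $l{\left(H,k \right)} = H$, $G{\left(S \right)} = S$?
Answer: $- \frac{3516}{43} \approx -81.767$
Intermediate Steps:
$Q{\left(O \right)} = -4$
$c = 0$
$62 \frac{Q{\left(G{\left(-3 \right)} \right)} - 35}{-43 + c} - 138 = 62 \frac{-4 - 35}{-43 + 0} - 138 = 62 \left(- \frac{39}{-43}\right) - 138 = 62 \left(\left(-39\right) \left(- \frac{1}{43}\right)\right) - 138 = 62 \cdot \frac{39}{43} - 138 = \frac{2418}{43} - 138 = - \frac{3516}{43}$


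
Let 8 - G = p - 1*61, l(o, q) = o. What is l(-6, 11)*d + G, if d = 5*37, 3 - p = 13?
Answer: -1031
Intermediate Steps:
p = -10 (p = 3 - 1*13 = 3 - 13 = -10)
d = 185
G = 79 (G = 8 - (-10 - 1*61) = 8 - (-10 - 61) = 8 - 1*(-71) = 8 + 71 = 79)
l(-6, 11)*d + G = -6*185 + 79 = -1110 + 79 = -1031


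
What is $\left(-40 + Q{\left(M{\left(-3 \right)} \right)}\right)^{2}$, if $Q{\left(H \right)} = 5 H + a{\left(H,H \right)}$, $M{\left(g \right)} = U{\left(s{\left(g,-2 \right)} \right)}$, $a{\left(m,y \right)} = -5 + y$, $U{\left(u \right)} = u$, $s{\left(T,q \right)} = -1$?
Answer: $2601$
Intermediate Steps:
$M{\left(g \right)} = -1$
$Q{\left(H \right)} = -5 + 6 H$ ($Q{\left(H \right)} = 5 H + \left(-5 + H\right) = -5 + 6 H$)
$\left(-40 + Q{\left(M{\left(-3 \right)} \right)}\right)^{2} = \left(-40 + \left(-5 + 6 \left(-1\right)\right)\right)^{2} = \left(-40 - 11\right)^{2} = \left(-51\right)^{2} = 2601$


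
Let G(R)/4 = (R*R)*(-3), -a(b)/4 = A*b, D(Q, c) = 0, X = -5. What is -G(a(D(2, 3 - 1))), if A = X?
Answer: 0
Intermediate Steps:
A = -5
a(b) = 20*b (a(b) = -(-20)*b = 20*b)
G(R) = -12*R² (G(R) = 4*((R*R)*(-3)) = 4*(R²*(-3)) = 4*(-3*R²) = -12*R²)
-G(a(D(2, 3 - 1))) = -(-12)*(20*0)² = -(-12)*0² = -(-12)*0 = -1*0 = 0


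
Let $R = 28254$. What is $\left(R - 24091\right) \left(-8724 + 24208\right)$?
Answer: $64459892$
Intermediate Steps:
$\left(R - 24091\right) \left(-8724 + 24208\right) = \left(28254 - 24091\right) \left(-8724 + 24208\right) = 4163 \cdot 15484 = 64459892$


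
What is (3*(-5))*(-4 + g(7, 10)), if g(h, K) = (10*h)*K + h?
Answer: -10545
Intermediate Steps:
g(h, K) = h + 10*K*h (g(h, K) = 10*K*h + h = h + 10*K*h)
(3*(-5))*(-4 + g(7, 10)) = (3*(-5))*(-4 + 7*(1 + 10*10)) = -15*(-4 + 7*(1 + 100)) = -15*(-4 + 7*101) = -15*(-4 + 707) = -15*703 = -10545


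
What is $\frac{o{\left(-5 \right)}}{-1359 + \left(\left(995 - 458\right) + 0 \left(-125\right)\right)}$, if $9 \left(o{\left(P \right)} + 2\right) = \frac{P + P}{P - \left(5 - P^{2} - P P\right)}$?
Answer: $\frac{73}{29592} \approx 0.0024669$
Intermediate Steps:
$o{\left(P \right)} = -2 + \frac{2 P}{9 \left(-5 + P + 2 P^{2}\right)}$ ($o{\left(P \right)} = -2 + \frac{\left(P + P\right) \frac{1}{P - \left(5 - P^{2} - P P\right)}}{9} = -2 + \frac{2 P \frac{1}{P + \left(\left(P^{2} + P^{2}\right) - 5\right)}}{9} = -2 + \frac{2 P \frac{1}{P + \left(2 P^{2} - 5\right)}}{9} = -2 + \frac{2 P \frac{1}{P + \left(-5 + 2 P^{2}\right)}}{9} = -2 + \frac{2 P \frac{1}{-5 + P + 2 P^{2}}}{9} = -2 + \frac{2 P}{9 \left(-5 + P + 2 P^{2}\right)}$)
$\frac{o{\left(-5 \right)}}{-1359 + \left(\left(995 - 458\right) + 0 \left(-125\right)\right)} = \frac{\frac{2}{9} \frac{1}{-5 - 5 + 2 \left(-5\right)^{2}} \left(45 - 18 \left(-5\right)^{2} - -40\right)}{-1359 + \left(\left(995 - 458\right) + 0 \left(-125\right)\right)} = \frac{\frac{2}{9} \frac{1}{-5 - 5 + 2 \cdot 25} \left(45 - 450 + 40\right)}{-1359 + \left(537 + 0\right)} = \frac{\frac{2}{9} \frac{1}{-5 - 5 + 50} \left(45 - 450 + 40\right)}{-1359 + 537} = \frac{\frac{2}{9} \cdot \frac{1}{40} \left(-365\right)}{-822} = - \frac{\frac{2}{9} \cdot \frac{1}{40} \left(-365\right)}{822} = \left(- \frac{1}{822}\right) \left(- \frac{73}{36}\right) = \frac{73}{29592}$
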